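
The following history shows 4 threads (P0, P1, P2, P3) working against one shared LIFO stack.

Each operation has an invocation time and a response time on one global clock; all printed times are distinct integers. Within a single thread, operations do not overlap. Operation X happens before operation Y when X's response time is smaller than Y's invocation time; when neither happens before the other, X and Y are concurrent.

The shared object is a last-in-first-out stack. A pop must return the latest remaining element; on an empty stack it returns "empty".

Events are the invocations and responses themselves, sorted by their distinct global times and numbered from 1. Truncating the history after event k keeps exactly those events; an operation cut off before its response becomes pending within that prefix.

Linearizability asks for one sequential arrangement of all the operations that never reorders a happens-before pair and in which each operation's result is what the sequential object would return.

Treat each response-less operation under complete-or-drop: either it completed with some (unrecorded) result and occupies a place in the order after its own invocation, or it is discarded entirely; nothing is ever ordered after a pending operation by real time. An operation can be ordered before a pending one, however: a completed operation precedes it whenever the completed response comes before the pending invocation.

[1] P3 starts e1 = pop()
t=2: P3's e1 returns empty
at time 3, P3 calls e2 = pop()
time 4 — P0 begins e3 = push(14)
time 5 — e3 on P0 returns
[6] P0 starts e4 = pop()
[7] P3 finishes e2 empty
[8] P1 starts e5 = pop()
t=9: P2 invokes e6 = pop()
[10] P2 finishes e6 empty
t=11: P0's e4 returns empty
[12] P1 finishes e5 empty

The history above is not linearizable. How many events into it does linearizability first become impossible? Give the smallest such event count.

12

a valid linearization of events 1..11 exists, for instance e1, e2, e3, e5, e4, e6:
after step 1 (e1 pop() → empty): stack <>
after step 2 (e2 pop() → empty): stack <>
after step 3 (e3 push(14)): stack <14>
after step 4 (e5 pop() (pending, included)): stack <>
after step 5 (e4 pop() → empty): stack <>
after step 6 (e6 pop() → empty): stack <>
adding event 12 (e5 responds at 12) leaves no legal real-time order
take e1, e2, e3, e4, e5, e6: step 4 already fails, because e4 pop() → empty cannot occur there
take e1, e2, e3, e4, e6, e5: step 4 already fails, because e4 pop() → empty cannot occur there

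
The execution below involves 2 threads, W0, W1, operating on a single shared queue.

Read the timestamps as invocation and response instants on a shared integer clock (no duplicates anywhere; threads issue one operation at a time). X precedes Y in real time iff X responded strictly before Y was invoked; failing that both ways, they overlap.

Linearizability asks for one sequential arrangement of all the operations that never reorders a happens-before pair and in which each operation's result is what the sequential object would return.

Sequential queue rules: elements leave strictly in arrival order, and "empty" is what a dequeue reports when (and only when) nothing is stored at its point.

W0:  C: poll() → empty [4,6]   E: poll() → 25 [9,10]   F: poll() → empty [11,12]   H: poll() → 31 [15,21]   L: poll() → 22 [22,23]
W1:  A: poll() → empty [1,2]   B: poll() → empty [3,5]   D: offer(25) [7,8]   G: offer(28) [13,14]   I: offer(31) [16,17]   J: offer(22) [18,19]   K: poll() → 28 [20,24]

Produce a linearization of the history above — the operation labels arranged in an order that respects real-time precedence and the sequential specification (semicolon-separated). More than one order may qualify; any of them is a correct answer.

1. A poll() → empty, leaving queue <>
2. B poll() → empty, leaving queue <>
3. C poll() → empty, leaving queue <>
4. D offer(25), leaving queue <25>
5. E poll() → 25, leaving queue <>
6. F poll() → empty, leaving queue <>
7. G offer(28), leaving queue <28>
8. I offer(31), leaving queue <28,31>
9. J offer(22), leaving queue <28,31,22>
10. K poll() → 28, leaving queue <31,22>
11. H poll() → 31, leaving queue <22>
12. L poll() → 22, leaving queue <>

A; B; C; D; E; F; G; I; J; K; H; L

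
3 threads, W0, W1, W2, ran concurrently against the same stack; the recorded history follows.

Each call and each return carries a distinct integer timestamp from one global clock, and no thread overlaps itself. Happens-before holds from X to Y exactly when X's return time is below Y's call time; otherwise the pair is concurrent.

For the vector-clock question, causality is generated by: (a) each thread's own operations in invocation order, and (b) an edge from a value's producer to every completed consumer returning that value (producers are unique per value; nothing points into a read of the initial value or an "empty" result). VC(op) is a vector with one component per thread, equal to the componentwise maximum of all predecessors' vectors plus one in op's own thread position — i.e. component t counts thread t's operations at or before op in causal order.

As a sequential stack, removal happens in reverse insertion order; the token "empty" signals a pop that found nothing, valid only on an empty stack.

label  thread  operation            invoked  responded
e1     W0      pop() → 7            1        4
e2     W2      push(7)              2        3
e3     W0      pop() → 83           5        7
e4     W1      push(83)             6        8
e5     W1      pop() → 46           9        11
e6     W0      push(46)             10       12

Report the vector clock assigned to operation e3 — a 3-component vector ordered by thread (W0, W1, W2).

VC(e2, invoked at 2): no causal predecessors; +1 on W2 → (0, 0, 1)
VC(e4, invoked at 6): no causal predecessors; +1 on W1 → (0, 1, 0)
e1, invoked 1, takes VC(e2)=(0, 0, 1) under max, adds 1 for W0 → (1, 0, 1)
e3, invoked 5, takes VC(e1)=(1, 0, 1), VC(e4)=(0, 1, 0) under max, adds 1 for W0 → (2, 1, 1)
e6, invoked 10, takes VC(e3)=(2, 1, 1) under max, adds 1 for W0 → (3, 1, 1)
e5, invoked 9, takes VC(e4)=(0, 1, 0), VC(e6)=(3, 1, 1) under max, adds 1 for W1 → (3, 2, 1)
target: VC(e3) = (2, 1, 1)

(2, 1, 1)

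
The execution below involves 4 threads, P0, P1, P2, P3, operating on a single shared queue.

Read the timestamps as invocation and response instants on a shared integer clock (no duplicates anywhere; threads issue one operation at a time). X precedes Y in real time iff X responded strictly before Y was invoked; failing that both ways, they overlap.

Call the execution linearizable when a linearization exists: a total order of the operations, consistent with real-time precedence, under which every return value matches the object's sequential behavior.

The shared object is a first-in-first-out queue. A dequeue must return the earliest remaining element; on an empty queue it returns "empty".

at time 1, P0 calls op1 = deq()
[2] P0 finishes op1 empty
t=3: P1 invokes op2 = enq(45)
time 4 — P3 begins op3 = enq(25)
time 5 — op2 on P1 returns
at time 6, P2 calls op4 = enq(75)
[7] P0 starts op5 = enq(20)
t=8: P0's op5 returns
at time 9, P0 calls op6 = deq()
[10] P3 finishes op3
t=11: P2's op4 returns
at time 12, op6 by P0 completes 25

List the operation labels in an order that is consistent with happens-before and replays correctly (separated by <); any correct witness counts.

after step 1 (op1 deq() → empty): queue <>
after step 2 (op3 enq(25)): queue <25>
after step 3 (op2 enq(45)): queue <25,45>
after step 4 (op4 enq(75)): queue <25,45,75>
after step 5 (op5 enq(20)): queue <25,45,75,20>
after step 6 (op6 deq() → 25): queue <45,75,20>

op1 < op3 < op2 < op4 < op5 < op6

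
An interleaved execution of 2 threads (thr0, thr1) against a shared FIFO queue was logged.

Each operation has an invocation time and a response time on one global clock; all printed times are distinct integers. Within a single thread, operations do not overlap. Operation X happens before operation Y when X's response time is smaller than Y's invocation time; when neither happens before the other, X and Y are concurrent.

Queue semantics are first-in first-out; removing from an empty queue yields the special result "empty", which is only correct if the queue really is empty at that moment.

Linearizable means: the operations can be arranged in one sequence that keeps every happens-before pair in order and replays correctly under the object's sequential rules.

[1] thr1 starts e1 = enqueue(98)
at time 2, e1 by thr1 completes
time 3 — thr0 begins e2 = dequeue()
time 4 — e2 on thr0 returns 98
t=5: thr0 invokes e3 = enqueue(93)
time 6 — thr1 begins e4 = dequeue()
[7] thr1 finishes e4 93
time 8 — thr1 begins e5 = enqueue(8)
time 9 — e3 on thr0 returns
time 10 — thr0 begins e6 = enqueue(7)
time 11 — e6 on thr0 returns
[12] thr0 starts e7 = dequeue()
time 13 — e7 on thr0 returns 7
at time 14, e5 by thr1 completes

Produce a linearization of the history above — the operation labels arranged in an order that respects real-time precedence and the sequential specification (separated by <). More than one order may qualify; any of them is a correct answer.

step 1: e1 enqueue(98) — queue <98>
step 2: e2 dequeue() → 98 — queue <>
step 3: e3 enqueue(93) — queue <93>
step 4: e4 dequeue() → 93 — queue <>
step 5: e6 enqueue(7) — queue <7>
step 6: e5 enqueue(8) — queue <7,8>
step 7: e7 dequeue() → 7 — queue <8>

e1 < e2 < e3 < e4 < e6 < e5 < e7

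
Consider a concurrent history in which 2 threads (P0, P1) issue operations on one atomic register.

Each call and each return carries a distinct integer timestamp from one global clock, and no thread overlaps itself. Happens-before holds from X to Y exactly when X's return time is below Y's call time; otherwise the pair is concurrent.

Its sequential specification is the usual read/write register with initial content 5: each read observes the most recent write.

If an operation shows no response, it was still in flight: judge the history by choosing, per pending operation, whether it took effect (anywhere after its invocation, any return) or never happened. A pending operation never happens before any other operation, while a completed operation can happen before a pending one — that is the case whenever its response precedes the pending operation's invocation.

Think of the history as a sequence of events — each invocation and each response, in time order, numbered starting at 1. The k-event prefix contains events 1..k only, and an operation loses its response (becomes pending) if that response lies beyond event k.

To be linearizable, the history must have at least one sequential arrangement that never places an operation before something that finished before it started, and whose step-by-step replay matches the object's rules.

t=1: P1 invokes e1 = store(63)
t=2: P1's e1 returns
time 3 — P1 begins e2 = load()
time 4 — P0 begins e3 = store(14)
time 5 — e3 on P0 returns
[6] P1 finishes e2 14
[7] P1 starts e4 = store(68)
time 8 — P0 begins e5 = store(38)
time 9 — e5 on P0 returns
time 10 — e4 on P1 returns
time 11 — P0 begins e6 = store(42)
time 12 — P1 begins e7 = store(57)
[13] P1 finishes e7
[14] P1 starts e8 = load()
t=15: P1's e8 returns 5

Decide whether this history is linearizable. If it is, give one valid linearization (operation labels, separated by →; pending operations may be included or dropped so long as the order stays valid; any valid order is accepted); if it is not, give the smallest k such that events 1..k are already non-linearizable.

events 1..14 are fine; event 15 — the response of e8 at time 15 — makes the prefix non-linearizable
all 4 real-time-respecting orders fail — 7 completed atomic register operations, no legal replay
no escape via the 1 pending operation (e6): every completion choice fails
take e1, e2, e3, e4, e5, e7, e8 (pending dropped): step 2 already fails, because e2 load() → 14 cannot occur there
take e1, e2, e3, e5, e4, e7, e8 (pending dropped): step 2 already fails, because e2 load() → 14 cannot occur there

not linearizable — minimal violating prefix: 15 events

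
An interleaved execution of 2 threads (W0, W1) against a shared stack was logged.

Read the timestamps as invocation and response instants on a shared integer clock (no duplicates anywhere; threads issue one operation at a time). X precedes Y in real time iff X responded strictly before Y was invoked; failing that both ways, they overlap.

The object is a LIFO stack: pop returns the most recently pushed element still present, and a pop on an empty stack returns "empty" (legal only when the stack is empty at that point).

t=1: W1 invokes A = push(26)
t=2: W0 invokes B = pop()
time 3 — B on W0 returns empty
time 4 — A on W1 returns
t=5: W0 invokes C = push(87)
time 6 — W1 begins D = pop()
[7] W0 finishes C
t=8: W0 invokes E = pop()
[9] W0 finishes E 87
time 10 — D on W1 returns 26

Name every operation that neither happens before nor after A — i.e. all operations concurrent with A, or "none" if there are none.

B

A spans [1,4]: anything still running between times 1 and 4 counts as concurrent
B [2,3]: concurrent
C [5,7]: after
D [6,10]: after
E [8,9]: after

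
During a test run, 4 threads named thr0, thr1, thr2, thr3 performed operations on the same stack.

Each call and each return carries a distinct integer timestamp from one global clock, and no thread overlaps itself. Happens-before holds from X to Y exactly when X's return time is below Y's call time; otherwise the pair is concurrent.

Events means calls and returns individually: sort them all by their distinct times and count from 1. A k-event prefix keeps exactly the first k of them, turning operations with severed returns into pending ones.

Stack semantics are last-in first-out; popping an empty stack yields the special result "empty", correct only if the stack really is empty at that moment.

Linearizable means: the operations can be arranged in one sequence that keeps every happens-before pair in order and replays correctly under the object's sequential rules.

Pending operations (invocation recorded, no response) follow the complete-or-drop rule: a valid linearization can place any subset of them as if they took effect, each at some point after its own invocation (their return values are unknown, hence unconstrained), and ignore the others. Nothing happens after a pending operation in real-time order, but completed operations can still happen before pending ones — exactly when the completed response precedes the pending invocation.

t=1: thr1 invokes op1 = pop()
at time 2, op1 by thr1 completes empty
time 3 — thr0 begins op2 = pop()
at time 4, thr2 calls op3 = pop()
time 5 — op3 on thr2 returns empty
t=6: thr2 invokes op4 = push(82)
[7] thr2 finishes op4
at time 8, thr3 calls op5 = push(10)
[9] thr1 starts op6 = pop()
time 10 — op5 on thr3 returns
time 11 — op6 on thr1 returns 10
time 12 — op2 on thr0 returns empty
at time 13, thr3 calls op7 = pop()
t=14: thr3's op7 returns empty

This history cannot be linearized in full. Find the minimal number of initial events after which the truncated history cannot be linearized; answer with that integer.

14

events 1..13 are linearizable, e.g. via op1, op2, op3, op4, op5, op6:
after step 1 (op1 pop() → empty): stack <>
after step 2 (op2 pop() → empty): stack <>
after step 3 (op3 pop() → empty): stack <>
after step 4 (op4 push(82)): stack <82>
after step 5 (op5 push(10)): stack <82,10>
after step 6 (op6 pop() → 10): stack <82>
at event 14 (op7's time-14 response) nothing linearizes any more
one such order, op1, op2, op3, op4, op5, op6, op7, breaks at step 7 where op7 pop() → empty is illegal
one such order, op1, op2, op3, op4, op6, op5, op7, breaks at step 5 where op6 pop() → 10 is illegal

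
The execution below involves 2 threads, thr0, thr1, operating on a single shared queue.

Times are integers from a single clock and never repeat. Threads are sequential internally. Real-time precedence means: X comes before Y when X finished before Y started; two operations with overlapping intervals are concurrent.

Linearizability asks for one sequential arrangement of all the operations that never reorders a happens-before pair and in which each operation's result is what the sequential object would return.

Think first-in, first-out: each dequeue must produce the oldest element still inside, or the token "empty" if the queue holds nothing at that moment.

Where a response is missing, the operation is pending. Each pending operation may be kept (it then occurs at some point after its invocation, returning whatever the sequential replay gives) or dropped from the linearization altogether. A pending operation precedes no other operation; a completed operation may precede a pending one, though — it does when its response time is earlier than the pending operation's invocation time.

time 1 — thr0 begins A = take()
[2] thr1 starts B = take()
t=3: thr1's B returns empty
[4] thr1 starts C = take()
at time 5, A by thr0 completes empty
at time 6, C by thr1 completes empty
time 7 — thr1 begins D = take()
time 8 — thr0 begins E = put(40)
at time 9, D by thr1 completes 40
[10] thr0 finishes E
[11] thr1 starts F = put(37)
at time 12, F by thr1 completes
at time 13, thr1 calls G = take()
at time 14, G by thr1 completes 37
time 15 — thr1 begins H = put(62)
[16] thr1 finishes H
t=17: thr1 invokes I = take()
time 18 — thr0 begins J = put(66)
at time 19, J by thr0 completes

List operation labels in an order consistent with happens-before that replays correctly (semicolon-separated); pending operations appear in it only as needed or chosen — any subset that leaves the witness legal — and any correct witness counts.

A; B; C; E; D; F; G; H; I; J

1. A take() → empty, leaving queue <>
2. B take() → empty, leaving queue <>
3. C take() → empty, leaving queue <>
4. E put(40), leaving queue <40>
5. D take() → 40, leaving queue <>
6. F put(37), leaving queue <37>
7. G take() → 37, leaving queue <>
8. H put(62), leaving queue <62>
9. I take() (pending, included), leaving queue <>
10. J put(66), leaving queue <66>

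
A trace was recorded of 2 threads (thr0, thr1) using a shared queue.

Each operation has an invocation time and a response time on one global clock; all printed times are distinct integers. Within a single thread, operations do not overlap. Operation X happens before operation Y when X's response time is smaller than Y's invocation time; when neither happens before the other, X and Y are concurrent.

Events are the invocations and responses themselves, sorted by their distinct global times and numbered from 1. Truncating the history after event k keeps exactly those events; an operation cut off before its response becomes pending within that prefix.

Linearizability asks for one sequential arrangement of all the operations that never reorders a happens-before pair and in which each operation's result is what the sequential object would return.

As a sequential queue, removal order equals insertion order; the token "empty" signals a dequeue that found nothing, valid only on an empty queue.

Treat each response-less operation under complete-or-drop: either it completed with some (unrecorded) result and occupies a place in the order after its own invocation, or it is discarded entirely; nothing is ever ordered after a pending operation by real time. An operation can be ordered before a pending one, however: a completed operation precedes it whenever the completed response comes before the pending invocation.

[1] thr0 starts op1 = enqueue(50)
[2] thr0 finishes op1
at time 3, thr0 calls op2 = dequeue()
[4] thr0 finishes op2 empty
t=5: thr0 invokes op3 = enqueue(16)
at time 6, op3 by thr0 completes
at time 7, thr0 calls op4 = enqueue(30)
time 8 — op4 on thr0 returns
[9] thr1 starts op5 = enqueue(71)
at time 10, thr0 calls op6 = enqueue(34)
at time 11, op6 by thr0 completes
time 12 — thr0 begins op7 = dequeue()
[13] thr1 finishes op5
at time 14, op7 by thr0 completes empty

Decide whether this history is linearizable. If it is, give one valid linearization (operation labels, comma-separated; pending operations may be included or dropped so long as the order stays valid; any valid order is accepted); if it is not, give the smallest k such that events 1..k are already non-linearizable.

events 1..3 are fine; event 4 — the response of op2 at time 4 — makes the prefix non-linearizable
exactly one order of the 2 completed ops respects real time; the queue replay fails
e.g. op1, op2: illegal at step 2, since op2 dequeue() → empty cannot apply there

not linearizable — minimal violating prefix: 4 events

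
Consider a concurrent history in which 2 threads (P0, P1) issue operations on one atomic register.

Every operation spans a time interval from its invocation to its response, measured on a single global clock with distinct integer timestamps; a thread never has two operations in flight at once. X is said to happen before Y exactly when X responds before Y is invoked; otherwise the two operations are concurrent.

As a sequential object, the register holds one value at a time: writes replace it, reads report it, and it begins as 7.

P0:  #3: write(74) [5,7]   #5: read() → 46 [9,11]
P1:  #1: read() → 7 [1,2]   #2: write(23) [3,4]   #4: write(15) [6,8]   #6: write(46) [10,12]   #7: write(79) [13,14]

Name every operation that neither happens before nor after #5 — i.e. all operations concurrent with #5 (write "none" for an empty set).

#5 runs from 9 to 11; window-overlapping ops are concurrent
#1 [1,2]: before
#2 [3,4]: before
#3 [5,7]: before
#4 [6,8]: before
#6 [10,12]: concurrent
#7 [13,14]: after

#6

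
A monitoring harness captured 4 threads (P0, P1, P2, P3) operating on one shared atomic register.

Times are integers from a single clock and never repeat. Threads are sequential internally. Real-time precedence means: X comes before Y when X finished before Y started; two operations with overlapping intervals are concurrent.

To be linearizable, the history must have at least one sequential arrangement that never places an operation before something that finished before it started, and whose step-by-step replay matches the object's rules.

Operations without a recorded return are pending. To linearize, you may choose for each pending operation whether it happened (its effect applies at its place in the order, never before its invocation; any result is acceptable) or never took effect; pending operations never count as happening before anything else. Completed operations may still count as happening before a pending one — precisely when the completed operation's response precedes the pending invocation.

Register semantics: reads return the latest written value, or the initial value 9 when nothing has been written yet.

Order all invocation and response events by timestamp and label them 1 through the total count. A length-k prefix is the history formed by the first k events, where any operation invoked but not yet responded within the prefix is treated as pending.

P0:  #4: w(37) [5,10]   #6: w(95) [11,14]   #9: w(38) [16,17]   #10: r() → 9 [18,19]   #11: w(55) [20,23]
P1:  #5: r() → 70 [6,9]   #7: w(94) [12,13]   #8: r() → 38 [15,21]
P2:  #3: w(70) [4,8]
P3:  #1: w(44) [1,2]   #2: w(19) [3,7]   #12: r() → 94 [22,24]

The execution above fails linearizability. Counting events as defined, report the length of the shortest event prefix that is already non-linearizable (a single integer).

one valid order for events 1..18 is #1, #2, #3, #5, #4, #6, #7, #8, #9:
1. #1 w(44), leaving value 44
2. #2 w(19), leaving value 19
3. #3 w(70), leaving value 70
4. #5 r() → 70, leaving value 70
5. #4 w(37), leaving value 37
6. #6 w(95), leaving value 95
7. #7 w(94), leaving value 94
8. #8 r() (pending, included), leaving value 94
9. #9 w(38), leaving value 38
at event 19 (#10's time-19 response) nothing linearizes any more
no escape via the 1 pending operation (#8): every completion choice fails
sample order #1, #2, #3, #4, #5, #6, #7, #9, #10 (pending dropped) stalls at step 5 — #5 r() → 70 has no legal effect
sample order #1, #2, #3, #4, #5, #7, #6, #9, #10 (pending dropped) stalls at step 5 — #5 r() → 70 has no legal effect

19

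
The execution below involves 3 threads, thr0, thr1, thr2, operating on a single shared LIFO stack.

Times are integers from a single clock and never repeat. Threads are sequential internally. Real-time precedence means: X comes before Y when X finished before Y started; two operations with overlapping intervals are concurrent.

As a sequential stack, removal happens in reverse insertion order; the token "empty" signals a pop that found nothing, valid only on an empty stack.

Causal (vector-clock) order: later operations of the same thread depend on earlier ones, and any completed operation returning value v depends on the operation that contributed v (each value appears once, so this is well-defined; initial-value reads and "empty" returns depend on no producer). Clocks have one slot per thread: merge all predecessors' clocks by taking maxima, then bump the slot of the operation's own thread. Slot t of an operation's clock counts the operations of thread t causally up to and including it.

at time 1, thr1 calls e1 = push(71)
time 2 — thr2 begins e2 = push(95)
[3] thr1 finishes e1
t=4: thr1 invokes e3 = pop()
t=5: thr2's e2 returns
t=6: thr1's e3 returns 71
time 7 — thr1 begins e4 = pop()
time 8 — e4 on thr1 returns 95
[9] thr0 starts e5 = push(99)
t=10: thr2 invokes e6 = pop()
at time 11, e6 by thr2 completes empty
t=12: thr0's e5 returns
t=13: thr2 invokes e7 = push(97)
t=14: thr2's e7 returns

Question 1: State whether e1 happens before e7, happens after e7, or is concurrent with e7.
Answer: before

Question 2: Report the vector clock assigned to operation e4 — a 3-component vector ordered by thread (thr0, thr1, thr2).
Answer: (0, 3, 1)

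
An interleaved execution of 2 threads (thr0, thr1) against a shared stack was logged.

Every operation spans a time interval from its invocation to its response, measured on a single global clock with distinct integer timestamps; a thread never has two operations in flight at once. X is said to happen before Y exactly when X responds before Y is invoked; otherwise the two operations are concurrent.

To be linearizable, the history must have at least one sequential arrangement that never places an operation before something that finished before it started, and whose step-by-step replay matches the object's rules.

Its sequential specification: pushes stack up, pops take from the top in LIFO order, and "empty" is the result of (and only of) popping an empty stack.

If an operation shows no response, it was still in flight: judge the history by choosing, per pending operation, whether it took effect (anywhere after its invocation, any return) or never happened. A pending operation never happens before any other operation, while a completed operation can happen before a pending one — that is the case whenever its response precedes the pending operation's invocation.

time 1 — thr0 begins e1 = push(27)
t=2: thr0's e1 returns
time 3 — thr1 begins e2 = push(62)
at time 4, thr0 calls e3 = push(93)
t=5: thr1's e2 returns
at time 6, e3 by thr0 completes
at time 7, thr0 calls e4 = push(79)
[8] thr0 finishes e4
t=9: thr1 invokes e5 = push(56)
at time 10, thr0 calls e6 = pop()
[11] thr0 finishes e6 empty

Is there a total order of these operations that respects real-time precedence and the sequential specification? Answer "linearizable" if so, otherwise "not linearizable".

the violation lands at event 11, e6's response at time 11: events 1..10 linearize, events 1..11 do not
all 2 real-time-respecting orders fail — 5 completed stack operations, no legal replay
no completion choice of the 1 pending operation (e5) rescues it — every subset was tried
take e1, e2, e3, e4, e6 (pending dropped): step 5 already fails, because e6 pop() → empty cannot occur there
take e1, e3, e2, e4, e6 (pending dropped): step 5 already fails, because e6 pop() → empty cannot occur there

not linearizable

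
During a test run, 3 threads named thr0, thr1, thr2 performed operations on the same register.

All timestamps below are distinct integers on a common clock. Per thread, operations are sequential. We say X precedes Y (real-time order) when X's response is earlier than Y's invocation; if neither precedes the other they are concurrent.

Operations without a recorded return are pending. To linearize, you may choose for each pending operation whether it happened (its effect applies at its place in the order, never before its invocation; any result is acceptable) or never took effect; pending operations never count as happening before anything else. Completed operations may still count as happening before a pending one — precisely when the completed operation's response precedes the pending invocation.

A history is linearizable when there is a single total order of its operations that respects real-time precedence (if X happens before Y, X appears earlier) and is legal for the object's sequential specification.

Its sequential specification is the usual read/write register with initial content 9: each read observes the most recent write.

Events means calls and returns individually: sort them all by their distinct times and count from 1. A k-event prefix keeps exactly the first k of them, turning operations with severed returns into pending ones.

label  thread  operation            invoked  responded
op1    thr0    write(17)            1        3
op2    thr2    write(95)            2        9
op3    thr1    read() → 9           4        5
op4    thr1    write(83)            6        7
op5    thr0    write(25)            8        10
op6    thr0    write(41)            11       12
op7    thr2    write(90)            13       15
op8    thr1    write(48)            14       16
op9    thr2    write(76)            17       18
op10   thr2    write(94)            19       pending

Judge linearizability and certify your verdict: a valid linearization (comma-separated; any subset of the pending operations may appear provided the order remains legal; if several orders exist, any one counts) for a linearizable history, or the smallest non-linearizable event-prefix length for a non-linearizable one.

not linearizable — minimal violating prefix: 5 events

through event 4 a valid linearization exists; event 5 (op3 responding at time 5) ends that
exhaustive check: the 2 completed register ops admit one real-time order; illegal
completion choices over the 1 pending operation (op2) were checked; none helps
sample order op1, op3 (pending dropped) stalls at step 2 — op3 read() → 9 has no legal effect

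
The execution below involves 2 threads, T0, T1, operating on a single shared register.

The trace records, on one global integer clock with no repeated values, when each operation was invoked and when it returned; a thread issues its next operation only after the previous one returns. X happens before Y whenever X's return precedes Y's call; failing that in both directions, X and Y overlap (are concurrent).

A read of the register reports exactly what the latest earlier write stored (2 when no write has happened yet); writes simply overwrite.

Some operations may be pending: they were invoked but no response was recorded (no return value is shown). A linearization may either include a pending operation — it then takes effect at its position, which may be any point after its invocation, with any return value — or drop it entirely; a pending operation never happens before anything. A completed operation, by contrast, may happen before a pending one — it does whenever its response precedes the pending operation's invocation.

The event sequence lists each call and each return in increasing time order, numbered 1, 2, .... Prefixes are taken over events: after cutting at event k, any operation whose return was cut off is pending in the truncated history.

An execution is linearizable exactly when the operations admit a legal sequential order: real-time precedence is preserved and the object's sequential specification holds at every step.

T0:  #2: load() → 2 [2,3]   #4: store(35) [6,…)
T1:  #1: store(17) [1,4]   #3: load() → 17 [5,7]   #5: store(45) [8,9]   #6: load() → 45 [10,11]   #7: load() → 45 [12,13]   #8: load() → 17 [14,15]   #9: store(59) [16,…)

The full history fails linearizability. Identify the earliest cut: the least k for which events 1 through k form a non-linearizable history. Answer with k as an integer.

15

events 1..14 are linearizable; a witness order is #2, #1, #3, #4, #5, #6, #7:
1. #2 load() → 2, leaving value 2
2. #1 store(17), leaving value 17
3. #3 load() → 17, leaving value 17
4. #4 store(35) (pending, included), leaving value 35
5. #5 store(45), leaving value 45
6. #6 load() → 45, leaving value 45
7. #7 load() → 45, leaving value 45
event 15 — #8's response, time 15 — after it, nothing linearizes
include/drop combinations of the 1 pending operation (#4) were all tried; none helps
one such order, #1, #2, #3, #5, #6, #7, #8 (pending dropped), breaks at step 2 where #2 load() → 2 is illegal
one such order, #2, #1, #3, #5, #6, #7, #8 (pending dropped), breaks at step 7 where #8 load() → 17 is illegal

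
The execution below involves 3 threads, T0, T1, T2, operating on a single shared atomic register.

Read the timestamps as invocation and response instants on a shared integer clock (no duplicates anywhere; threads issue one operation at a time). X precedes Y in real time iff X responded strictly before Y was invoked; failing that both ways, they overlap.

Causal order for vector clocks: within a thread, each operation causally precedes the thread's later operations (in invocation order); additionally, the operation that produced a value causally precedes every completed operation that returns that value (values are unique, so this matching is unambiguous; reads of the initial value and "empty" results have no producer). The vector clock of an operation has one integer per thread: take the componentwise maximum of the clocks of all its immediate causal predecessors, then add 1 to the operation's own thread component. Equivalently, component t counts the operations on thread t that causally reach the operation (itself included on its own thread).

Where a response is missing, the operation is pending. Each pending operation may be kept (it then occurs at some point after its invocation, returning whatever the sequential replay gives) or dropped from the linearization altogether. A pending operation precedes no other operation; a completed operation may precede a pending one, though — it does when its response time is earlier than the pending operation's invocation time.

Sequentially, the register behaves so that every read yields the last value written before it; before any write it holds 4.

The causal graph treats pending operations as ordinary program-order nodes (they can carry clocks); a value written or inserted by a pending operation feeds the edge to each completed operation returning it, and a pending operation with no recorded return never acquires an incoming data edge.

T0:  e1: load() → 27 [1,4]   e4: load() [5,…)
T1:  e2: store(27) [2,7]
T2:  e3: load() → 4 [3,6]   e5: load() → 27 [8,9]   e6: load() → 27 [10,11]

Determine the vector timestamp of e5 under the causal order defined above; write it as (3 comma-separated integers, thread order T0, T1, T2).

(0, 1, 2)

e3, invoked 3, has no incoming edges; only T2's bump applies → (0, 0, 1)
e2, invoked 2, has no incoming edges; only T1's bump applies → (0, 1, 0)
e1 (invocation 1): componentwise max over VC(e2)=(0, 1, 0), +1 at T0, giving (1, 1, 0)
e5 (invocation 8): componentwise max over VC(e2)=(0, 1, 0), VC(e3)=(0, 0, 1), +1 at T2, giving (0, 1, 2)
e4 (invocation 5): componentwise max over VC(e1)=(1, 1, 0), +1 at T0, giving (2, 1, 0)
e6 (invocation 10): componentwise max over VC(e2)=(0, 1, 0), VC(e5)=(0, 1, 2), +1 at T2, giving (0, 1, 3)
target: VC(e5) = (0, 1, 2)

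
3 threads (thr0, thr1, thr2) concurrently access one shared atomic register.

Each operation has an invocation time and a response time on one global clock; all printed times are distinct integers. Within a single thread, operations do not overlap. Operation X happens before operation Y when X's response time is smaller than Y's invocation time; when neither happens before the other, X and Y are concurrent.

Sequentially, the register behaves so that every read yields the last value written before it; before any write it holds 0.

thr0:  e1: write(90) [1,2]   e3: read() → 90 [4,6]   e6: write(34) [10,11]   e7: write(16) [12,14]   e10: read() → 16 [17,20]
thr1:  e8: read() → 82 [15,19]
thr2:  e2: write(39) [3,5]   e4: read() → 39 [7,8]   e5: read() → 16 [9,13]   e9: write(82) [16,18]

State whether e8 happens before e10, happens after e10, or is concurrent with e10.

e8 spans [15,19], e10 spans [17,20]
the intervals overlap in both directions

concurrent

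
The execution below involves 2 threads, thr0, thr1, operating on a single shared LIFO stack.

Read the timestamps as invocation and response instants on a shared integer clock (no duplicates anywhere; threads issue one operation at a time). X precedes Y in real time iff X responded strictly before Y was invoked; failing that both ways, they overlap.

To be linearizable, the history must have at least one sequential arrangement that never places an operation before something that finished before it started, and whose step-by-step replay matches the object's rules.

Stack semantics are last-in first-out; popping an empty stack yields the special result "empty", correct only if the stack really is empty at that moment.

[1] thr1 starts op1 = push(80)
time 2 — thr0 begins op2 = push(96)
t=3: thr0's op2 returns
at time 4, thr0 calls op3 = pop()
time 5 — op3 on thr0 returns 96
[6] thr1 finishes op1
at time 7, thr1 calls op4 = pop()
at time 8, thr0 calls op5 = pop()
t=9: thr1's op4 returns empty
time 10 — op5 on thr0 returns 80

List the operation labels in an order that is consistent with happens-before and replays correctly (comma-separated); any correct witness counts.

1. op1 push(80), leaving stack <80>
2. op2 push(96), leaving stack <80,96>
3. op3 pop() → 96, leaving stack <80>
4. op5 pop() → 80, leaving stack <>
5. op4 pop() → empty, leaving stack <>

op1, op2, op3, op5, op4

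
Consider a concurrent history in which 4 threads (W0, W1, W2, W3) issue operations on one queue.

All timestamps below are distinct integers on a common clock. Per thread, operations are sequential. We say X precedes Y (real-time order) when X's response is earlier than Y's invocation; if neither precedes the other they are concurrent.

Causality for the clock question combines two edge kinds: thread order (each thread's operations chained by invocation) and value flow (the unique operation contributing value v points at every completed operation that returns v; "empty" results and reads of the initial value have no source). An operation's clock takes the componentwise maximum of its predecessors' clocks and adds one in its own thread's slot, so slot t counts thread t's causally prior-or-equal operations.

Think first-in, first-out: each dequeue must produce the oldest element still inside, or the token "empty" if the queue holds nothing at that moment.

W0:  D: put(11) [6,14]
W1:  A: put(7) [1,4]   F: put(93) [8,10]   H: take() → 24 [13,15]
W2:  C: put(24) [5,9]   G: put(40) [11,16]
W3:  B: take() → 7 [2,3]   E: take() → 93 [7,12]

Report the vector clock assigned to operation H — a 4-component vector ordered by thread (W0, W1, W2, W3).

invoked at 5, C has no predecessors; its own W2 bump gives (0, 0, 1, 0)
invoked at 1, A has no predecessors; its own W1 bump gives (0, 1, 0, 0)
invoked at 6, D has no predecessors; its own W0 bump gives (1, 0, 0, 0)
G (invocation 11): componentwise max over VC(C)=(0, 0, 1, 0), +1 at W2, giving (0, 0, 2, 0)
B (invocation 2): componentwise max over VC(A)=(0, 1, 0, 0), +1 at W3, giving (0, 1, 0, 1)
F (invocation 8): componentwise max over VC(A)=(0, 1, 0, 0), +1 at W1, giving (0, 2, 0, 0)
E (invocation 7): componentwise max over VC(B)=(0, 1, 0, 1), VC(F)=(0, 2, 0, 0), +1 at W3, giving (0, 2, 0, 2)
H (invocation 13): componentwise max over VC(C)=(0, 0, 1, 0), VC(F)=(0, 2, 0, 0), +1 at W1, giving (0, 3, 1, 0)
target: VC(H) = (0, 3, 1, 0)

(0, 3, 1, 0)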